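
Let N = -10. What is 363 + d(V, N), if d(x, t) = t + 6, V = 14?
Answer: 359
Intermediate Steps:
d(x, t) = 6 + t
363 + d(V, N) = 363 + (6 - 10) = 363 - 4 = 359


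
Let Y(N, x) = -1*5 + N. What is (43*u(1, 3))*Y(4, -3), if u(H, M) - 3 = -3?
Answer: 0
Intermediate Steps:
Y(N, x) = -5 + N
u(H, M) = 0 (u(H, M) = 3 - 3 = 0)
(43*u(1, 3))*Y(4, -3) = (43*0)*(-5 + 4) = 0*(-1) = 0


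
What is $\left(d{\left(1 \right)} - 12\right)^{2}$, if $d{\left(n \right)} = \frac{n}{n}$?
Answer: $121$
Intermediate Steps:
$d{\left(n \right)} = 1$
$\left(d{\left(1 \right)} - 12\right)^{2} = \left(1 - 12\right)^{2} = \left(-11\right)^{2} = 121$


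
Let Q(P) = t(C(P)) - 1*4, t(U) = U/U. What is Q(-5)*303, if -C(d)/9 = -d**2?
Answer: -909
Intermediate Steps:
C(d) = 9*d**2 (C(d) = -(-9)*d**2 = 9*d**2)
t(U) = 1
Q(P) = -3 (Q(P) = 1 - 1*4 = 1 - 4 = -3)
Q(-5)*303 = -3*303 = -909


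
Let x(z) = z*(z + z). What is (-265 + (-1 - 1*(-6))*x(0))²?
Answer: 70225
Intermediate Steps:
x(z) = 2*z² (x(z) = z*(2*z) = 2*z²)
(-265 + (-1 - 1*(-6))*x(0))² = (-265 + (-1 - 1*(-6))*(2*0²))² = (-265 + (-1 + 6)*(2*0))² = (-265 + 5*0)² = (-265 + 0)² = (-265)² = 70225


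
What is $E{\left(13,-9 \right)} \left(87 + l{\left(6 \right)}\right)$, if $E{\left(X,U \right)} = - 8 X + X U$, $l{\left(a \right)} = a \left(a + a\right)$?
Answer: $-35139$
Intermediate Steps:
$l{\left(a \right)} = 2 a^{2}$ ($l{\left(a \right)} = a 2 a = 2 a^{2}$)
$E{\left(X,U \right)} = - 8 X + U X$
$E{\left(13,-9 \right)} \left(87 + l{\left(6 \right)}\right) = 13 \left(-8 - 9\right) \left(87 + 2 \cdot 6^{2}\right) = 13 \left(-17\right) \left(87 + 2 \cdot 36\right) = - 221 \left(87 + 72\right) = \left(-221\right) 159 = -35139$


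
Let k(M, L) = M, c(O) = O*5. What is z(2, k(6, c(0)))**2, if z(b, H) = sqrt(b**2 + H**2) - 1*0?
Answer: 40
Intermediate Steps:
c(O) = 5*O
z(b, H) = sqrt(H**2 + b**2) (z(b, H) = sqrt(H**2 + b**2) + 0 = sqrt(H**2 + b**2))
z(2, k(6, c(0)))**2 = (sqrt(6**2 + 2**2))**2 = (sqrt(36 + 4))**2 = (sqrt(40))**2 = (2*sqrt(10))**2 = 40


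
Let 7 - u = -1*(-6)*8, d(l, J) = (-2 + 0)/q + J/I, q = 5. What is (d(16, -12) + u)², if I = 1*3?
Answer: 51529/25 ≈ 2061.2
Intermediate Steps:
I = 3
d(l, J) = -⅖ + J/3 (d(l, J) = (-2 + 0)/5 + J/3 = -2*⅕ + J*(⅓) = -⅖ + J/3)
u = -41 (u = 7 - (-1*(-6))*8 = 7 - 6*8 = 7 - 1*48 = 7 - 48 = -41)
(d(16, -12) + u)² = ((-⅖ + (⅓)*(-12)) - 41)² = ((-⅖ - 4) - 41)² = (-22/5 - 41)² = (-227/5)² = 51529/25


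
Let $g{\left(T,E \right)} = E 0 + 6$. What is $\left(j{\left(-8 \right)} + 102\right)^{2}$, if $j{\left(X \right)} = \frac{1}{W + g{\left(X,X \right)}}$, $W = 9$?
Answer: $\frac{2343961}{225} \approx 10418.0$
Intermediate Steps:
$g{\left(T,E \right)} = 6$ ($g{\left(T,E \right)} = 0 + 6 = 6$)
$j{\left(X \right)} = \frac{1}{15}$ ($j{\left(X \right)} = \frac{1}{9 + 6} = \frac{1}{15}$)
$\left(j{\left(-8 \right)} + 102\right)^{2} = \left(\frac{1}{15} + 102\right)^{2} = \left(\frac{1531}{15}\right)^{2} = \frac{2343961}{225}$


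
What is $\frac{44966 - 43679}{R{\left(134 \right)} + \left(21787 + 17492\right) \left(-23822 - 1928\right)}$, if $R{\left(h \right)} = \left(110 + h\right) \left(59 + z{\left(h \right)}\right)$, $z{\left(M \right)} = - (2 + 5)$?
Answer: $- \frac{1287}{1011421562} \approx -1.2725 \cdot 10^{-6}$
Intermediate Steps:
$z{\left(M \right)} = -7$ ($z{\left(M \right)} = \left(-1\right) 7 = -7$)
$R{\left(h \right)} = 5720 + 52 h$ ($R{\left(h \right)} = \left(110 + h\right) \left(59 - 7\right) = \left(110 + h\right) 52 = 5720 + 52 h$)
$\frac{44966 - 43679}{R{\left(134 \right)} + \left(21787 + 17492\right) \left(-23822 - 1928\right)} = \frac{44966 - 43679}{\left(5720 + 52 \cdot 134\right) + \left(21787 + 17492\right) \left(-23822 - 1928\right)} = \frac{1287}{\left(5720 + 6968\right) + 39279 \left(-25750\right)} = \frac{1287}{12688 - 1011434250} = \frac{1287}{-1011421562} = 1287 \left(- \frac{1}{1011421562}\right) = - \frac{1287}{1011421562}$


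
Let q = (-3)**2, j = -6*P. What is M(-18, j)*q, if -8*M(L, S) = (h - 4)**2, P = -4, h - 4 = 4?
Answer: -18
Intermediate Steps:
h = 8 (h = 4 + 4 = 8)
j = 24 (j = -6*(-4) = 24)
M(L, S) = -2 (M(L, S) = -(8 - 4)**2/8 = -1/8*4**2 = -1/8*16 = -2)
q = 9
M(-18, j)*q = -2*9 = -18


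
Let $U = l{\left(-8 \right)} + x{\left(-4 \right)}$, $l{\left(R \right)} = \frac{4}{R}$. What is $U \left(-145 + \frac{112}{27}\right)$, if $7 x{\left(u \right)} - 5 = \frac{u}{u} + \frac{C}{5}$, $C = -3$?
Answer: $- \frac{72257}{1890} \approx -38.231$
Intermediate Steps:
$x{\left(u \right)} = \frac{27}{35}$ ($x{\left(u \right)} = \frac{5}{7} + \frac{\frac{u}{u} - \frac{3}{5}}{7} = \frac{5}{7} + \frac{1 - \frac{3}{5}}{7} = \frac{5}{7} + \frac{1}{7} \cdot \frac{2}{5} = \frac{5}{7} + \frac{2}{35} = \frac{27}{35}$)
$U = \frac{19}{70}$ ($U = \frac{4}{-8} + \frac{27}{35} = 4 \left(- \frac{1}{8}\right) + \frac{27}{35} = - \frac{1}{2} + \frac{27}{35} = \frac{19}{70} \approx 0.27143$)
$U \left(-145 + \frac{112}{27}\right) = \frac{19 \left(-145 + \frac{112}{27}\right)}{70} = \frac{19}{70} \left(- \frac{3803}{27}\right) = - \frac{72257}{1890}$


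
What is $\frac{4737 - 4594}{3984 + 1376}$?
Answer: $\frac{143}{5360} \approx 0.026679$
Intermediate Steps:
$\frac{4737 - 4594}{3984 + 1376} = \frac{143}{5360}$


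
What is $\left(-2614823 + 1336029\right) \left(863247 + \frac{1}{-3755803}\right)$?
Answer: $- \frac{4146087584674357960}{3755803} \approx -1.1039 \cdot 10^{12}$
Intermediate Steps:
$\left(-2614823 + 1336029\right) \left(863247 + \frac{1}{-3755803}\right) = - 1278794 \left(863247 - \frac{1}{3755803}\right) = \left(-1278794\right) \frac{3242185672340}{3755803} = - \frac{4146087584674357960}{3755803}$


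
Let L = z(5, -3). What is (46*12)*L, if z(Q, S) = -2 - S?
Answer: 552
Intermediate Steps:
L = 1 (L = -2 - 1*(-3) = -2 + 3 = 1)
(46*12)*L = (46*12)*1 = 552*1 = 552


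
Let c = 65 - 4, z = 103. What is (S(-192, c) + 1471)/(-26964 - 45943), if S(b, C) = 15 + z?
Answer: -1589/72907 ≈ -0.021795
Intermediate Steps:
c = 61
S(b, C) = 118 (S(b, C) = 15 + 103 = 118)
(S(-192, c) + 1471)/(-26964 - 45943) = (118 + 1471)/(-26964 - 45943) = 1589/(-72907) = 1589*(-1/72907) = -1589/72907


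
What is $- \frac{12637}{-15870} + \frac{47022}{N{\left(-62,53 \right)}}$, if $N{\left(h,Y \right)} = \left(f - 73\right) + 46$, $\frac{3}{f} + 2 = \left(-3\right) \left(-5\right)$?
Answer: $- \frac{404029631}{230115} \approx -1755.8$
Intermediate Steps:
$f = \frac{3}{13}$ ($f = \frac{3}{-2 - -15} = \frac{3}{-2 + 15} = \frac{3}{13} \approx 0.23077$)
$N{\left(h,Y \right)} = - \frac{348}{13}$ ($N{\left(h,Y \right)} = \left(\frac{3}{13} - 73\right) + 46 = - \frac{946}{13} + 46 = - \frac{348}{13}$)
$- \frac{12637}{-15870} + \frac{47022}{N{\left(-62,53 \right)}} = - \frac{12637}{-15870} + \frac{47022}{- \frac{348}{13}} = \left(-12637\right) \left(- \frac{1}{15870}\right) + 47022 \left(- \frac{13}{348}\right) = \frac{12637}{15870} - \frac{101881}{58} = - \frac{404029631}{230115}$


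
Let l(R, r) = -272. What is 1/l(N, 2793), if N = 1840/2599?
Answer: -1/272 ≈ -0.0036765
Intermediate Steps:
N = 80/113 (N = 1840*(1/2599) = 80/113 ≈ 0.70796)
1/l(N, 2793) = 1/(-272) = -1/272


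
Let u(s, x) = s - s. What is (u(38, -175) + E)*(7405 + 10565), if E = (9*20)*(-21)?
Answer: -67926600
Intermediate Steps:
E = -3780 (E = 180*(-21) = -3780)
u(s, x) = 0
(u(38, -175) + E)*(7405 + 10565) = (0 - 3780)*(7405 + 10565) = -3780*17970 = -67926600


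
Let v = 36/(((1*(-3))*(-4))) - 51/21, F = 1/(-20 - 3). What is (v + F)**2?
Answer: 7225/25921 ≈ 0.27873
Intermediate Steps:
F = -1/23 (F = 1/(-23) = -1/23 ≈ -0.043478)
v = 4/7 (v = 36/((-3*(-4))) - 51*1/21 = 36/12 - 17/7 = 36*(1/12) - 17/7 = 3 - 17/7 = 4/7 ≈ 0.57143)
(v + F)**2 = (4/7 - 1/23)**2 = (85/161)**2 = 7225/25921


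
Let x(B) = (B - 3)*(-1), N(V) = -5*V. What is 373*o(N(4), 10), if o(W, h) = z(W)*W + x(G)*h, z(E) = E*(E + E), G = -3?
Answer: -5945620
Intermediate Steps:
z(E) = 2*E**2 (z(E) = E*(2*E) = 2*E**2)
x(B) = 3 - B (x(B) = (-3 + B)*(-1) = 3 - B)
o(W, h) = 2*W**3 + 6*h (o(W, h) = (2*W**2)*W + (3 - 1*(-3))*h = 2*W**3 + (3 + 3)*h = 2*W**3 + 6*h)
373*o(N(4), 10) = 373*(2*(-5*4)**3 + 6*10) = 373*(2*(-20)**3 + 60) = 373*(2*(-8000) + 60) = 373*(-16000 + 60) = 373*(-15940) = -5945620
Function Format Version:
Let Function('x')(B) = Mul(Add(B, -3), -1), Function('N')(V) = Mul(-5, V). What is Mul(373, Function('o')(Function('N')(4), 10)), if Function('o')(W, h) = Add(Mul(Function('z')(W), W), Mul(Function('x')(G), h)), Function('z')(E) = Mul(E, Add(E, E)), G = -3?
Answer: -5945620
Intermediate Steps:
Function('z')(E) = Mul(2, Pow(E, 2)) (Function('z')(E) = Mul(E, Mul(2, E)) = Mul(2, Pow(E, 2)))
Function('x')(B) = Add(3, Mul(-1, B)) (Function('x')(B) = Mul(Add(-3, B), -1) = Add(3, Mul(-1, B)))
Function('o')(W, h) = Add(Mul(2, Pow(W, 3)), Mul(6, h)) (Function('o')(W, h) = Add(Mul(Mul(2, Pow(W, 2)), W), Mul(Add(3, Mul(-1, -3)), h)) = Add(Mul(2, Pow(W, 3)), Mul(Add(3, 3), h)) = Add(Mul(2, Pow(W, 3)), Mul(6, h)))
Mul(373, Function('o')(Function('N')(4), 10)) = Mul(373, Add(Mul(2, Pow(Mul(-5, 4), 3)), Mul(6, 10))) = Mul(373, Add(Mul(2, Pow(-20, 3)), 60)) = Mul(373, Add(Mul(2, -8000), 60)) = Mul(373, Add(-16000, 60)) = Mul(373, -15940) = -5945620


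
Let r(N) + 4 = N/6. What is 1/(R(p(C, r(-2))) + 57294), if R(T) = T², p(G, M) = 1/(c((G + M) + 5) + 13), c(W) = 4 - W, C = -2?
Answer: 3025/173314359 ≈ 1.7454e-5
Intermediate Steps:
r(N) = -4 + N/6
p(G, M) = 1/(12 - G - M) (p(G, M) = 1/((4 - ((G + M) + 5)) + 13) = 1/((4 - (5 + G + M)) + 13) = 1/((4 + (-5 - G - M)) + 13) = 1/((-1 - G - M) + 13) = 1/(12 - G - M))
1/(R(p(C, r(-2))) + 57294) = 1/((-1/(-12 - 2 + (-4 + (⅙)*(-2))))² + 57294) = 1/((-1/(-12 - 2 + (-4 - ⅓)))² + 57294) = 1/((-1/(-12 - 2 - 13/3))² + 57294) = 1/((-1/(-55/3))² + 57294) = 1/((-1*(-3/55))² + 57294) = 1/((3/55)² + 57294) = 1/(9/3025 + 57294) = 1/(173314359/3025) = 3025/173314359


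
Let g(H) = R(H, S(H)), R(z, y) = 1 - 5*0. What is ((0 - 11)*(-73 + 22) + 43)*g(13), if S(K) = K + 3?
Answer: 604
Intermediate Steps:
S(K) = 3 + K
R(z, y) = 1 (R(z, y) = 1 + 0 = 1)
g(H) = 1
((0 - 11)*(-73 + 22) + 43)*g(13) = ((0 - 11)*(-73 + 22) + 43)*1 = (-11*(-51) + 43)*1 = (561 + 43)*1 = 604*1 = 604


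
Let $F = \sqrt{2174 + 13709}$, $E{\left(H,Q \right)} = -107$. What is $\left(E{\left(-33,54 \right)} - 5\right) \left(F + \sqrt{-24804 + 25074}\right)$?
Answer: $- 336 \sqrt{30} - 112 \sqrt{15883} \approx -15955.0$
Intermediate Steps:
$F = \sqrt{15883} \approx 126.03$
$\left(E{\left(-33,54 \right)} - 5\right) \left(F + \sqrt{-24804 + 25074}\right) = \left(-107 - 5\right) \left(\sqrt{15883} + \sqrt{-24804 + 25074}\right) = - 112 \left(\sqrt{15883} + \sqrt{270}\right) = - 112 \left(\sqrt{15883} + 3 \sqrt{30}\right) = - 336 \sqrt{30} - 112 \sqrt{15883}$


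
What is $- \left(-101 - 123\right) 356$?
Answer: $79744$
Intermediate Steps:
$- \left(-101 - 123\right) 356 = - \left(-224\right) 356 = \left(-1\right) \left(-79744\right) = 79744$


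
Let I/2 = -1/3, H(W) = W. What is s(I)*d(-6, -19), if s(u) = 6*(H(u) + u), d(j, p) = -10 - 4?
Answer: 112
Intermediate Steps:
d(j, p) = -14
I = -⅔ (I = 2*(-1/3) = 2*(-1*⅓) = 2*(-⅓) = -⅔ ≈ -0.66667)
s(u) = 12*u (s(u) = 6*(u + u) = 6*(2*u) = 12*u)
s(I)*d(-6, -19) = (12*(-⅔))*(-14) = -8*(-14) = 112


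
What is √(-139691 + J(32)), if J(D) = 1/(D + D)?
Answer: I*√8940223/8 ≈ 373.75*I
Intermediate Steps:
J(D) = 1/(2*D)
√(-139691 + J(32)) = √(-139691 + (½)/32) = √(-139691 + (½)*(1/32)) = √(-139691 + 1/64) = √(-8940223/64) = I*√8940223/8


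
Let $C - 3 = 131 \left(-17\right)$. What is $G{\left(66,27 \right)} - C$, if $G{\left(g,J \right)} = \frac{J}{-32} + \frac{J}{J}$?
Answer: $\frac{71173}{32} \approx 2224.2$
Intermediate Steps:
$G{\left(g,J \right)} = 1 - \frac{J}{32}$ ($G{\left(g,J \right)} = J \left(- \frac{1}{32}\right) + 1 = - \frac{J}{32} + 1 = 1 - \frac{J}{32}$)
$C = -2224$ ($C = 3 + 131 \left(-17\right) = 3 - 2227 = -2224$)
$G{\left(66,27 \right)} - C = \left(1 - \frac{27}{32}\right) - -2224 = \left(1 - \frac{27}{32}\right) + 2224 = \frac{5}{32} + 2224 = \frac{71173}{32}$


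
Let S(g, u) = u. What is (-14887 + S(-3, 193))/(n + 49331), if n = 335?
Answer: -7347/24833 ≈ -0.29586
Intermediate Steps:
(-14887 + S(-3, 193))/(n + 49331) = (-14887 + 193)/(335 + 49331) = -14694/49666 = -14694*1/49666 = -7347/24833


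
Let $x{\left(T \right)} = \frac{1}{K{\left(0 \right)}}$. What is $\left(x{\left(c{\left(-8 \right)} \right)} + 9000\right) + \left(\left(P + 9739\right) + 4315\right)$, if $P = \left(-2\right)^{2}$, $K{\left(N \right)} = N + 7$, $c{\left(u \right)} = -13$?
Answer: $\frac{161407}{7} \approx 23058.0$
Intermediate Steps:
$K{\left(N \right)} = 7 + N$
$P = 4$
$x{\left(T \right)} = \frac{1}{7}$ ($x{\left(T \right)} = \frac{1}{7 + 0} = \frac{1}{7}$)
$\left(x{\left(c{\left(-8 \right)} \right)} + 9000\right) + \left(\left(P + 9739\right) + 4315\right) = \left(\frac{1}{7} + 9000\right) + \left(\left(4 + 9739\right) + 4315\right) = \frac{63001}{7} + \left(9743 + 4315\right) = \frac{63001}{7} + 14058 = \frac{161407}{7}$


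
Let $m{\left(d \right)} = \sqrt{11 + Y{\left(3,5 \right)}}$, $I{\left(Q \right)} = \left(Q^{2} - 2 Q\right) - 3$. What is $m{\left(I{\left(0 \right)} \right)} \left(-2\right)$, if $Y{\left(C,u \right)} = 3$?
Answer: $- 2 \sqrt{14} \approx -7.4833$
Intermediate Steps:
$I{\left(Q \right)} = -3 + Q^{2} - 2 Q$
$m{\left(d \right)} = \sqrt{14}$ ($m{\left(d \right)} = \sqrt{11 + 3} = \sqrt{14}$)
$m{\left(I{\left(0 \right)} \right)} \left(-2\right) = \sqrt{14} \left(-2\right) = - 2 \sqrt{14}$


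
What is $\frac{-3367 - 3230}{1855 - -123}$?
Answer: $- \frac{6597}{1978} \approx -3.3352$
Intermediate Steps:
$\frac{-3367 - 3230}{1855 - -123} = - \frac{6597}{1855 + 123} = - \frac{6597}{1978}$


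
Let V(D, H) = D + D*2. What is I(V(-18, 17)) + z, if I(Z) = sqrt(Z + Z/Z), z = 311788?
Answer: 311788 + I*sqrt(53) ≈ 3.1179e+5 + 7.2801*I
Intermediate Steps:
V(D, H) = 3*D (V(D, H) = D + 2*D = 3*D)
I(Z) = sqrt(1 + Z) (I(Z) = sqrt(Z + 1) = sqrt(1 + Z))
I(V(-18, 17)) + z = sqrt(1 + 3*(-18)) + 311788 = sqrt(1 - 54) + 311788 = sqrt(-53) + 311788 = I*sqrt(53) + 311788 = 311788 + I*sqrt(53)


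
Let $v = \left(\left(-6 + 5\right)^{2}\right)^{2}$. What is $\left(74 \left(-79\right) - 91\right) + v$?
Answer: $-5936$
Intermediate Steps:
$v = 1$ ($v = \left(\left(-1\right)^{2}\right)^{2} = 1^{2} = 1$)
$\left(74 \left(-79\right) - 91\right) + v = \left(74 \left(-79\right) - 91\right) + 1 = \left(-5846 - 91\right) + 1 = -5937 + 1 = -5936$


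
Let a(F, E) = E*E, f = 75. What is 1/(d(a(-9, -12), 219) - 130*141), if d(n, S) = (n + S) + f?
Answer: -1/17892 ≈ -5.5891e-5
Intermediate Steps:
a(F, E) = E**2
d(n, S) = 75 + S + n (d(n, S) = (n + S) + 75 = (S + n) + 75 = 75 + S + n)
1/(d(a(-9, -12), 219) - 130*141) = 1/((75 + 219 + (-12)**2) - 130*141) = 1/((75 + 219 + 144) - 18330) = 1/(438 - 18330) = 1/(-17892) = -1/17892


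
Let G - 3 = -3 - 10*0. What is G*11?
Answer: 0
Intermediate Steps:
G = 0 (G = 3 + (-3 - 10*0) = 3 + (-3 + 0) = 3 - 3 = 0)
G*11 = 0*11 = 0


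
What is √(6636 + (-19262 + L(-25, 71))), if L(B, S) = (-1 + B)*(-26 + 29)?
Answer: 4*I*√794 ≈ 112.71*I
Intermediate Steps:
L(B, S) = -3 + 3*B (L(B, S) = (-1 + B)*3 = -3 + 3*B)
√(6636 + (-19262 + L(-25, 71))) = √(6636 + (-19262 + (-3 + 3*(-25)))) = √(6636 + (-19262 + (-3 - 75))) = √(6636 + (-19262 - 78)) = √(6636 - 19340) = √(-12704) = 4*I*√794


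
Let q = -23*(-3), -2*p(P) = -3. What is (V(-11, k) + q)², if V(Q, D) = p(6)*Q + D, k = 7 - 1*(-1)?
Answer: 14641/4 ≈ 3660.3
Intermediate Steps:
k = 8 (k = 7 + 1 = 8)
p(P) = 3/2 (p(P) = -½*(-3) = 3/2)
V(Q, D) = D + 3*Q/2 (V(Q, D) = 3*Q/2 + D = D + 3*Q/2)
q = 69
(V(-11, k) + q)² = ((8 + (3/2)*(-11)) + 69)² = ((8 - 33/2) + 69)² = (-17/2 + 69)² = (121/2)² = 14641/4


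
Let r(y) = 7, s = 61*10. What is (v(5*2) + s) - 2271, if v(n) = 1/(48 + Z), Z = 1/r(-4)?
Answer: -559750/337 ≈ -1661.0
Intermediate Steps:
s = 610
Z = ⅐ (Z = 1/7 = ⅐ ≈ 0.14286)
v(n) = 7/337 (v(n) = 1/(48 + ⅐) = 1/(337/7) = 7/337)
(v(5*2) + s) - 2271 = (7/337 + 610) - 2271 = 205577/337 - 2271 = -559750/337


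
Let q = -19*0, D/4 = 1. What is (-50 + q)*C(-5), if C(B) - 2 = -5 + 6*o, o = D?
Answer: -1050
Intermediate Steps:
D = 4 (D = 4*1 = 4)
o = 4
C(B) = 21 (C(B) = 2 + (-5 + 6*4) = 2 + (-5 + 24) = 2 + 19 = 21)
q = 0
(-50 + q)*C(-5) = (-50 + 0)*21 = -50*21 = -1050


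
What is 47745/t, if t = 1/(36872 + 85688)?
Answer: 5851627200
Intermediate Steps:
t = 1/122560 ≈ 8.1593e-6
47745/t = 47745/(1/122560) = 47745*122560 = 5851627200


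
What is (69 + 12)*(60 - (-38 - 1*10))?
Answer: 8748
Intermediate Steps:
(69 + 12)*(60 - (-38 - 1*10)) = 81*(60 - (-38 - 10)) = 81*(60 - 1*(-48)) = 81*(60 + 48) = 81*108 = 8748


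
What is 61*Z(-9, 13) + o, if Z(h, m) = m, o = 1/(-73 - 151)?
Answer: 177631/224 ≈ 793.00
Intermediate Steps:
o = -1/224 (o = 1/(-224) = -1/224 ≈ -0.0044643)
61*Z(-9, 13) + o = 61*13 - 1/224 = 793 - 1/224 = 177631/224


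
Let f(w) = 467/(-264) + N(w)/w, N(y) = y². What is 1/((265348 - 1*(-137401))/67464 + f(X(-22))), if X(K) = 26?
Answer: 371052/11206103 ≈ 0.033112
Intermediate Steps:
f(w) = -467/264 + w (f(w) = 467/(-264) + w²/w = 467*(-1/264) + w = -467/264 + w)
1/((265348 - 1*(-137401))/67464 + f(X(-22))) = 1/((265348 - 1*(-137401))/67464 + (-467/264 + 26)) = 1/((265348 + 137401)*(1/67464) + 6397/264) = 1/(402749*(1/67464) + 6397/264) = 1/(402749/67464 + 6397/264) = 1/(11206103/371052) = 371052/11206103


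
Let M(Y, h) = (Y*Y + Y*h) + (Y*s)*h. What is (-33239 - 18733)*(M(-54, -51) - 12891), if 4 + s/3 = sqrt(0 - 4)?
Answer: 2092860468 - 858785328*I ≈ 2.0929e+9 - 8.5879e+8*I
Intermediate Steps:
s = -12 + 6*I (s = -12 + 3*sqrt(0 - 4) = -12 + 3*sqrt(-4) = -12 + 3*(2*I) = -12 + 6*I ≈ -12.0 + 6.0*I)
M(Y, h) = Y**2 + Y*h + Y*h*(-12 + 6*I) (M(Y, h) = (Y*Y + Y*h) + (Y*(-12 + 6*I))*h = (Y**2 + Y*h) + Y*h*(-12 + 6*I) = Y**2 + Y*h + Y*h*(-12 + 6*I))
(-33239 - 18733)*(M(-54, -51) - 12891) = (-33239 - 18733)*(-54*(-54 - 51*(-11 + 6*I)) - 12891) = -51972*(-54*(-54 + (561 - 306*I)) - 12891) = -51972*(-54*(507 - 306*I) - 12891) = -51972*((-27378 + 16524*I) - 12891) = -51972*(-40269 + 16524*I) = 2092860468 - 858785328*I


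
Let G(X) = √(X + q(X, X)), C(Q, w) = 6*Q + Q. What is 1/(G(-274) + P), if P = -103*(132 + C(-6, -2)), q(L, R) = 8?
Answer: -4635/42966583 - I*√266/85933166 ≈ -0.00010787 - 1.8979e-7*I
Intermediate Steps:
C(Q, w) = 7*Q
G(X) = √(8 + X) (G(X) = √(X + 8) = √(8 + X))
P = -9270 (P = -103*(132 + 7*(-6)) = -103*(132 - 42) = -103*90 = -9270)
1/(G(-274) + P) = 1/(√(8 - 274) - 9270) = 1/(√(-266) - 9270) = 1/(I*√266 - 9270) = 1/(-9270 + I*√266)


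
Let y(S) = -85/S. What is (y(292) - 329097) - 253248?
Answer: -170044825/292 ≈ -5.8235e+5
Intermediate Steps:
(y(292) - 329097) - 253248 = (-85/292 - 329097) - 253248 = -96096409/292 - 253248 = -170044825/292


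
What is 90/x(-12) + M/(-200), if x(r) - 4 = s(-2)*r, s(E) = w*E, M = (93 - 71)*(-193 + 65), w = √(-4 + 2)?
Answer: 52517/3650 - 135*I*√2/73 ≈ 14.388 - 2.6153*I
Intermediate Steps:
w = I*√2 (w = √(-2) = I*√2 ≈ 1.4142*I)
M = -2816 (M = 22*(-128) = -2816)
s(E) = I*E*√2 (s(E) = (I*√2)*E = I*E*√2)
x(r) = 4 - 2*I*r*√2 (x(r) = 4 + (I*(-2)*√2)*r = 4 + (-2*I*√2)*r = 4 - 2*I*r*√2)
90/x(-12) + M/(-200) = 90/(4 - 2*I*(-12)*√2) - 2816/(-200) = 90/(4 + 24*I*√2) - 2816*(-1/200) = 90/(4 + 24*I*√2) + 352/25 = 352/25 + 90/(4 + 24*I*√2)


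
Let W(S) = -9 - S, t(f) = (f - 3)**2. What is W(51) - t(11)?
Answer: -124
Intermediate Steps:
t(f) = (-3 + f)**2
W(51) - t(11) = (-9 - 1*51) - (-3 + 11)**2 = (-9 - 51) - 1*8**2 = -60 - 1*64 = -60 - 64 = -124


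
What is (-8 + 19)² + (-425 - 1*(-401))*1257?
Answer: -30047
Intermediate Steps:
(-8 + 19)² + (-425 - 1*(-401))*1257 = 11² + (-425 + 401)*1257 = 121 - 24*1257 = 121 - 30168 = -30047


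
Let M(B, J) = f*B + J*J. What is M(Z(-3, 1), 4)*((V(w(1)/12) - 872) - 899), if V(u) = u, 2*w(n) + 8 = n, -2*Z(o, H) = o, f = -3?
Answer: -977753/48 ≈ -20370.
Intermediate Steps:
Z(o, H) = -o/2
w(n) = -4 + n/2
M(B, J) = J² - 3*B (M(B, J) = -3*B + J*J = -3*B + J² = J² - 3*B)
M(Z(-3, 1), 4)*((V(w(1)/12) - 872) - 899) = (4² - (-3)*(-3)/2)*(((-4 + (½)*1)/12 - 872) - 899) = (16 - 3*3/2)*(((-4 + ½)*(1/12) - 872) - 899) = (16 - 9/2)*((-7/2*1/12 - 872) - 899) = 23*((-7/24 - 872) - 899)/2 = 23*(-20935/24 - 899)/2 = (23/2)*(-42511/24) = -977753/48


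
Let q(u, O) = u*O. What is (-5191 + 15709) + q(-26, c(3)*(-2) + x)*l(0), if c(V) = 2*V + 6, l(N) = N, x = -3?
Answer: 10518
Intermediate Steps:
c(V) = 6 + 2*V
q(u, O) = O*u
(-5191 + 15709) + q(-26, c(3)*(-2) + x)*l(0) = (-5191 + 15709) + (((6 + 2*3)*(-2) - 3)*(-26))*0 = 10518 + (((6 + 6)*(-2) - 3)*(-26))*0 = 10518 + ((12*(-2) - 3)*(-26))*0 = 10518 + ((-24 - 3)*(-26))*0 = 10518 - 27*(-26)*0 = 10518 + 702*0 = 10518 + 0 = 10518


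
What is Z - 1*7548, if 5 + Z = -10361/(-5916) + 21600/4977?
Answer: -24690074011/3271548 ≈ -7546.9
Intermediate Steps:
Z = 3570293/3271548 (Z = -5 + (-10361/(-5916) + 21600/4977) = -5 + (-10361*(-1/5916) + 21600*(1/4977)) = -5 + (10361/5916 + 2400/553) = -5 + 19928033/3271548 = 3570293/3271548 ≈ 1.0913)
Z - 1*7548 = 3570293/3271548 - 1*7548 = 3570293/3271548 - 7548 = -24690074011/3271548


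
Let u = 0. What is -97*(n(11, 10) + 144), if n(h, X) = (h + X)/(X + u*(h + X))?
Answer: -141717/10 ≈ -14172.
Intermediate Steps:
n(h, X) = (X + h)/X (n(h, X) = (h + X)/(X + 0*(h + X)) = (X + h)/(X + 0*(X + h)) = (X + h)/(X + 0) = (X + h)/X)
-97*(n(11, 10) + 144) = -97*((10 + 11)/10 + 144) = -97*((1/10)*21 + 144) = -97*(21/10 + 144) = -97*1461/10 = -141717/10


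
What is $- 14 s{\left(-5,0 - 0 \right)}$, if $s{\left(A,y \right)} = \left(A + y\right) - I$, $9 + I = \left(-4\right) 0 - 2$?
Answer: $-84$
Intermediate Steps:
$I = -11$ ($I = -9 - 2 = -11$)
$s{\left(A,y \right)} = 11 + A + y$ ($s{\left(A,y \right)} = \left(A + y\right) - -11 = \left(A + y\right) + 11 = 11 + A + y$)
$- 14 s{\left(-5,0 - 0 \right)} = - 14 \left(11 - 5 + \left(0 - 0\right)\right) = - 14 \left(11 - 5 + \left(0 + 0\right)\right) = - 14 \left(11 - 5 + 0\right) = \left(-14\right) 6 = -84$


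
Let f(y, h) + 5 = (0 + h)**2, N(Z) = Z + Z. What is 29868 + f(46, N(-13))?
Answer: 30539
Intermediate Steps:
N(Z) = 2*Z
f(y, h) = -5 + h**2 (f(y, h) = -5 + (0 + h)**2 = -5 + h**2)
29868 + f(46, N(-13)) = 29868 + (-5 + (2*(-13))**2) = 29868 + (-5 + (-26)**2) = 29868 + (-5 + 676) = 29868 + 671 = 30539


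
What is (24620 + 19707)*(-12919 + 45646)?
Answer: 1450689729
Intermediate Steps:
(24620 + 19707)*(-12919 + 45646) = 44327*32727 = 1450689729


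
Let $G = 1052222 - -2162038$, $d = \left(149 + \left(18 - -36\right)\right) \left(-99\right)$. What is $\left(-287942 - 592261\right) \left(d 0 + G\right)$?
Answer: $-2829201294780$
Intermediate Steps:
$d = -20097$ ($d = \left(149 + \left(18 + 36\right)\right) \left(-99\right) = \left(149 + 54\right) \left(-99\right) = 203 \left(-99\right) = -20097$)
$G = 3214260$ ($G = 1052222 + 2162038 = 3214260$)
$\left(-287942 - 592261\right) \left(d 0 + G\right) = \left(-287942 - 592261\right) \left(\left(-20097\right) 0 + 3214260\right) = - 880203 \left(0 + 3214260\right) = \left(-880203\right) 3214260 = -2829201294780$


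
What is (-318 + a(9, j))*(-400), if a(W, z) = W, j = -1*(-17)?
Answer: 123600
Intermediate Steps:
j = 17
(-318 + a(9, j))*(-400) = (-318 + 9)*(-400) = -309*(-400) = 123600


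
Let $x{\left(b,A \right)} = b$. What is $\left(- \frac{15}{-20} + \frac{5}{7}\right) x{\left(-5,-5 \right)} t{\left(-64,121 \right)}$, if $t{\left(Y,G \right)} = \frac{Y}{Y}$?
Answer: $- \frac{205}{28} \approx -7.3214$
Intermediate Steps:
$t{\left(Y,G \right)} = 1$
$\left(- \frac{15}{-20} + \frac{5}{7}\right) x{\left(-5,-5 \right)} t{\left(-64,121 \right)} = \left(- \frac{15}{-20} + \frac{5}{7}\right) \left(-5\right) 1 = \left(\left(-15\right) \left(- \frac{1}{20}\right) + 5 \cdot \frac{1}{7}\right) \left(-5\right) 1 = \left(\frac{3}{4} + \frac{5}{7}\right) \left(-5\right) 1 = \frac{41}{28} \left(-5\right) 1 = \left(- \frac{205}{28}\right) 1 = - \frac{205}{28}$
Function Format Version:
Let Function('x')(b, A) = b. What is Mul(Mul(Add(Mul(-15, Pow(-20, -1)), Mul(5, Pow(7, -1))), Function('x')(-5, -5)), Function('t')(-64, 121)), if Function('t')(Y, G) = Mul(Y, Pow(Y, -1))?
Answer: Rational(-205, 28) ≈ -7.3214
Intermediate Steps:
Function('t')(Y, G) = 1
Mul(Mul(Add(Mul(-15, Pow(-20, -1)), Mul(5, Pow(7, -1))), Function('x')(-5, -5)), Function('t')(-64, 121)) = Mul(Mul(Add(Mul(-15, Pow(-20, -1)), Mul(5, Pow(7, -1))), -5), 1) = Mul(Mul(Add(Mul(-15, Rational(-1, 20)), Mul(5, Rational(1, 7))), -5), 1) = Mul(Mul(Add(Rational(3, 4), Rational(5, 7)), -5), 1) = Mul(Mul(Rational(41, 28), -5), 1) = Mul(Rational(-205, 28), 1) = Rational(-205, 28)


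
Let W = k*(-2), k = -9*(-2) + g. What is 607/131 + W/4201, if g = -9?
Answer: 2547649/550331 ≈ 4.6293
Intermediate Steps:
k = 9 (k = -9*(-2) - 9 = 18 - 9 = 9)
W = -18 (W = 9*(-2) = -18)
607/131 + W/4201 = 607/131 - 18/4201 = 2547649/550331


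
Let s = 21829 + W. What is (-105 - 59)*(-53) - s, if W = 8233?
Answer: -21370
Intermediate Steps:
s = 30062 (s = 21829 + 8233 = 30062)
(-105 - 59)*(-53) - s = (-105 - 59)*(-53) - 1*30062 = -164*(-53) - 30062 = 8692 - 30062 = -21370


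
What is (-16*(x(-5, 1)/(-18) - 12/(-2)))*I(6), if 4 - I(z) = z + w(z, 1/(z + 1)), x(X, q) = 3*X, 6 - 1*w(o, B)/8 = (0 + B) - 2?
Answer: 148912/21 ≈ 7091.0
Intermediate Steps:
w(o, B) = 64 - 8*B (w(o, B) = 48 - 8*((0 + B) - 2) = 48 - 8*(B - 2) = 48 - 8*(-2 + B) = 48 + (16 - 8*B) = 64 - 8*B)
I(z) = -60 - z + 8/(1 + z) (I(z) = 4 - (z + (64 - 8/(z + 1))) = 4 - (z + (64 - 8/(1 + z))) = 4 - (64 + z - 8/(1 + z)) = 4 + (-64 - z + 8/(1 + z)) = -60 - z + 8/(1 + z))
(-16*(x(-5, 1)/(-18) - 12/(-2)))*I(6) = (-16*((3*(-5))/(-18) - 12/(-2)))*((8 - (1 + 6)*(60 + 6))/(1 + 6)) = (-16*(-15*(-1/18) - 12*(-1/2)))*((8 - 1*7*66)/7) = (-16*(5/6 + 6))*((8 - 462)/7) = (-16*41/6)*((1/7)*(-454)) = -328/3*(-454/7) = 148912/21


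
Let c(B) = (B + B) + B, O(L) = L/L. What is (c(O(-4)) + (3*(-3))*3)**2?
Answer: 576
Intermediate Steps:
O(L) = 1
c(B) = 3*B (c(B) = 2*B + B = 3*B)
(c(O(-4)) + (3*(-3))*3)**2 = (3*1 + (3*(-3))*3)**2 = (3 - 9*3)**2 = (3 - 27)**2 = (-24)**2 = 576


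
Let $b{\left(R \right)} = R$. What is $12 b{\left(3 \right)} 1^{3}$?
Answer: $36$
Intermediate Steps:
$12 b{\left(3 \right)} 1^{3} = 12 \cdot 3 \cdot 1^{3} = 36 \cdot 1 = 36$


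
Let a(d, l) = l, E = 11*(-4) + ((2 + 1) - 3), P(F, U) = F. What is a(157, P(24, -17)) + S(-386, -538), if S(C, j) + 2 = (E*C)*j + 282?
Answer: -9137088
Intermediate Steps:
E = -44 (E = -44 + (3 - 3) = -44 + 0 = -44)
S(C, j) = 280 - 44*C*j (S(C, j) = -2 + ((-44*C)*j + 282) = -2 + (-44*C*j + 282) = -2 + (282 - 44*C*j) = 280 - 44*C*j)
a(157, P(24, -17)) + S(-386, -538) = 24 + (280 - 44*(-386)*(-538)) = 24 + (280 - 9137392) = 24 - 9137112 = -9137088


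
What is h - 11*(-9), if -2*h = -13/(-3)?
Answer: 581/6 ≈ 96.833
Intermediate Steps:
h = -13/6 (h = -(-13)/(2*(-3)) = -(-13)*(-1)/(2*3) = -½*13/3 = -13/6 ≈ -2.1667)
h - 11*(-9) = -13/6 - 11*(-9) = -13/6 + 99 = 581/6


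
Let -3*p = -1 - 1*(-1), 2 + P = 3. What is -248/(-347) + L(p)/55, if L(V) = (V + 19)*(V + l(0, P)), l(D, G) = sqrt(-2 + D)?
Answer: 248/347 + 19*I*sqrt(2)/55 ≈ 0.7147 + 0.48855*I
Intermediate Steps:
P = 1 (P = -2 + 3 = 1)
p = 0 (p = -(-1 - 1*(-1))/3 = -(-1 + 1)/3 = -1/3*0 = 0)
L(V) = (19 + V)*(V + I*sqrt(2)) (L(V) = (V + 19)*(V + sqrt(-2 + 0)) = (19 + V)*(V + sqrt(-2)) = (19 + V)*(V + I*sqrt(2)))
-248/(-347) + L(p)/55 = -248/(-347) + (0**2 + 19*0 + 19*I*sqrt(2) + I*0*sqrt(2))/55 = -248*(-1/347) + (0 + 0 + 19*I*sqrt(2) + 0)*(1/55) = 248/347 + (19*I*sqrt(2))*(1/55) = 248/347 + 19*I*sqrt(2)/55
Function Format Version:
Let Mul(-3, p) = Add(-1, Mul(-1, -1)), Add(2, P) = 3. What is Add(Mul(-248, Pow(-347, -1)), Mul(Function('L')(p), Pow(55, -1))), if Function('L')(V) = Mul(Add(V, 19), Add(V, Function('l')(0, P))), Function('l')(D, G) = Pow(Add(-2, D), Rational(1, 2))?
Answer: Add(Rational(248, 347), Mul(Rational(19, 55), I, Pow(2, Rational(1, 2)))) ≈ Add(0.71470, Mul(0.48855, I))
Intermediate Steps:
P = 1 (P = Add(-2, 3) = 1)
p = 0 (p = Mul(Rational(-1, 3), Add(-1, Mul(-1, -1))) = Mul(Rational(-1, 3), Add(-1, 1)) = Mul(Rational(-1, 3), 0) = 0)
Function('L')(V) = Mul(Add(19, V), Add(V, Mul(I, Pow(2, Rational(1, 2))))) (Function('L')(V) = Mul(Add(V, 19), Add(V, Pow(Add(-2, 0), Rational(1, 2)))) = Mul(Add(19, V), Add(V, Pow(-2, Rational(1, 2)))) = Mul(Add(19, V), Add(V, Mul(I, Pow(2, Rational(1, 2))))))
Add(Mul(-248, Pow(-347, -1)), Mul(Function('L')(p), Pow(55, -1))) = Add(Mul(-248, Pow(-347, -1)), Mul(Add(Pow(0, 2), Mul(19, 0), Mul(19, I, Pow(2, Rational(1, 2))), Mul(I, 0, Pow(2, Rational(1, 2)))), Pow(55, -1))) = Add(Mul(-248, Rational(-1, 347)), Mul(Add(0, 0, Mul(19, I, Pow(2, Rational(1, 2))), 0), Rational(1, 55))) = Add(Rational(248, 347), Mul(Mul(19, I, Pow(2, Rational(1, 2))), Rational(1, 55))) = Add(Rational(248, 347), Mul(Rational(19, 55), I, Pow(2, Rational(1, 2))))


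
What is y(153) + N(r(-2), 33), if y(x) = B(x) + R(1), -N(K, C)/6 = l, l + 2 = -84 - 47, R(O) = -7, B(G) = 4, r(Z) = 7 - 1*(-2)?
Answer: 795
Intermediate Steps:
r(Z) = 9 (r(Z) = 7 + 2 = 9)
l = -133 (l = -2 + (-84 - 47) = -2 - 131 = -133)
N(K, C) = 798 (N(K, C) = -6*(-133) = 798)
y(x) = -3 (y(x) = 4 - 7 = -3)
y(153) + N(r(-2), 33) = -3 + 798 = 795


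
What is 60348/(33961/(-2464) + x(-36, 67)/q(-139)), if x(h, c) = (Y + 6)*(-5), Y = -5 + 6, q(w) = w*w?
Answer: -957661285504/218748907 ≈ -4377.9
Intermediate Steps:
q(w) = w**2
Y = 1
x(h, c) = -35 (x(h, c) = (1 + 6)*(-5) = 7*(-5) = -35)
60348/(33961/(-2464) + x(-36, 67)/q(-139)) = 60348/(33961/(-2464) - 35/((-139)**2)) = 60348/(33961*(-1/2464) - 35/19321) = 60348/(-33961/2464 - 35*1/19321) = 60348/(-33961/2464 - 35/19321) = 60348/(-656246721/47606944) = 60348*(-47606944/656246721) = -957661285504/218748907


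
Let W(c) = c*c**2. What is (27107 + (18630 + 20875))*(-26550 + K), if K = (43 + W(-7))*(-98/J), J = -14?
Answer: -1908433800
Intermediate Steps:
W(c) = c**3
K = -2100 (K = (43 + (-7)**3)*(-98/(-14)) = (43 - 343)*(-98*(-1/14)) = -300*7 = -2100)
(27107 + (18630 + 20875))*(-26550 + K) = (27107 + (18630 + 20875))*(-26550 - 2100) = (27107 + 39505)*(-28650) = 66612*(-28650) = -1908433800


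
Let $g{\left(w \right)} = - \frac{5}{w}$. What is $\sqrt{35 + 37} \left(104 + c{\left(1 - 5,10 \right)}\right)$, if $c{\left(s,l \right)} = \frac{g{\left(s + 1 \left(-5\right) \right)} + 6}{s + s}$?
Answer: $\frac{7429 \sqrt{2}}{12} \approx 875.52$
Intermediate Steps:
$c{\left(s,l \right)} = \frac{6 - \frac{5}{-5 + s}}{2 s}$ ($c{\left(s,l \right)} = \frac{- \frac{5}{s + 1 \left(-5\right)} + 6}{s + s} = \frac{- \frac{5}{s - 5} + 6}{2 s} = \left(- \frac{5}{-5 + s} + 6\right) \frac{1}{2 s} = \left(6 - \frac{5}{-5 + s}\right) \frac{1}{2 s} = \frac{6 - \frac{5}{-5 + s}}{2 s}$)
$\sqrt{35 + 37} \left(104 + c{\left(1 - 5,10 \right)}\right) = \sqrt{35 + 37} \left(104 + \frac{-35 + 6 \left(1 - 5\right)}{2 \left(1 - 5\right) \left(-5 + \left(1 - 5\right)\right)}\right) = \sqrt{72} \left(104 + \frac{-35 + 6 \left(-4\right)}{2 \left(-4\right) \left(-5 - 4\right)}\right) = 6 \sqrt{2} \left(104 + \frac{1}{2} \left(- \frac{1}{4}\right) \frac{1}{-9} \left(-35 - 24\right)\right) = 6 \sqrt{2} \left(104 + \frac{1}{2} \left(- \frac{1}{4}\right) \left(- \frac{1}{9}\right) \left(-59\right)\right) = 6 \sqrt{2} \left(104 - \frac{59}{72}\right) = 6 \sqrt{2} \cdot \frac{7429}{72} = \frac{7429 \sqrt{2}}{12}$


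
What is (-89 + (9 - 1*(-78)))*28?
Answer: -56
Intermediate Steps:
(-89 + (9 - 1*(-78)))*28 = (-89 + (9 + 78))*28 = (-89 + 87)*28 = -2*28 = -56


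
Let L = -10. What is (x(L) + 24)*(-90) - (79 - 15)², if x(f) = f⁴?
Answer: -906256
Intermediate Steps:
(x(L) + 24)*(-90) - (79 - 15)² = ((-10)⁴ + 24)*(-90) - (79 - 15)² = (10000 + 24)*(-90) - 1*64² = 10024*(-90) - 1*4096 = -902160 - 4096 = -906256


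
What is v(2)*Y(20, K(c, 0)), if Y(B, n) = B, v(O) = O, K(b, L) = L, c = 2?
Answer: 40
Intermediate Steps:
v(2)*Y(20, K(c, 0)) = 2*20 = 40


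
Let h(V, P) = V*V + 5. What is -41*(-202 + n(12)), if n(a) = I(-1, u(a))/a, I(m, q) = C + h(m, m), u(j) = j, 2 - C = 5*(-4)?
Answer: 24559/3 ≈ 8186.3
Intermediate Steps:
C = 22 (C = 2 - 5*(-4) = 2 - 1*(-20) = 2 + 20 = 22)
h(V, P) = 5 + V² (h(V, P) = V² + 5 = 5 + V²)
I(m, q) = 27 + m² (I(m, q) = 22 + (5 + m²) = 27 + m²)
n(a) = 28/a (n(a) = (27 + (-1)²)/a = (27 + 1)/a = 28/a)
-41*(-202 + n(12)) = -41*(-202 + 28/12) = -41*(-202 + 28*(1/12)) = -41*(-202 + 7/3) = -41*(-599/3) = 24559/3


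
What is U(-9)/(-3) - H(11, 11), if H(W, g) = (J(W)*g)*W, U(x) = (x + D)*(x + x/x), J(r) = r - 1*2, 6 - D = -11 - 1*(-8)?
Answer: -1089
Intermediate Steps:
D = 9 (D = 6 - (-11 - 1*(-8)) = 6 - (-11 + 8) = 6 - 1*(-3) = 6 + 3 = 9)
J(r) = -2 + r (J(r) = r - 2 = -2 + r)
U(x) = (1 + x)*(9 + x) (U(x) = (x + 9)*(x + x/x) = (9 + x)*(x + 1) = (9 + x)*(1 + x) = (1 + x)*(9 + x))
H(W, g) = W*g*(-2 + W) (H(W, g) = ((-2 + W)*g)*W = (g*(-2 + W))*W = W*g*(-2 + W))
U(-9)/(-3) - H(11, 11) = (9 + (-9)**2 + 10*(-9))/(-3) - 11*11*(-2 + 11) = (9 + 81 - 90)*(-1/3) - 11*11*9 = 0*(-1/3) - 1*1089 = 0 - 1089 = -1089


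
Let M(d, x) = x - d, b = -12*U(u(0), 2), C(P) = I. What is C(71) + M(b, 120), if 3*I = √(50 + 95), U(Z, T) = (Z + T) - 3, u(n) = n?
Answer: 108 + √145/3 ≈ 112.01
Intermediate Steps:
U(Z, T) = -3 + T + Z (U(Z, T) = (T + Z) - 3 = -3 + T + Z)
I = √145/3 (I = √(50 + 95)/3 = √145/3 ≈ 4.0139)
C(P) = √145/3
b = 12 (b = -12*(-3 + 2 + 0) = -12*(-1) = 12)
C(71) + M(b, 120) = √145/3 + (120 - 1*12) = √145/3 + (120 - 12) = √145/3 + 108 = 108 + √145/3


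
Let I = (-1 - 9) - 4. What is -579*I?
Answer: 8106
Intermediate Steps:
I = -14 (I = -10 - 4 = -14)
-579*I = -579*(-14) = 8106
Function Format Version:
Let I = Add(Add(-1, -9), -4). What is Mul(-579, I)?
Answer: 8106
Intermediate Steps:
I = -14 (I = Add(-10, -4) = -14)
Mul(-579, I) = Mul(-579, -14) = 8106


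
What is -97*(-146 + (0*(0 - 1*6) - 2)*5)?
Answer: 15132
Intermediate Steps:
-97*(-146 + (0*(0 - 1*6) - 2)*5) = -97*(-146 + (0*(0 - 6) - 2)*5) = -97*(-146 + (0*(-6) - 2)*5) = -97*(-146 + (0 - 2)*5) = -97*(-146 - 2*5) = -97*(-146 - 10) = -97*(-156) = 15132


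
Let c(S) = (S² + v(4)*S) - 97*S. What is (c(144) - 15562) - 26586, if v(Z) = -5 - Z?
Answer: -36676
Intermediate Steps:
c(S) = S² - 106*S (c(S) = (S² + (-5 - 1*4)*S) - 97*S = (S² + (-5 - 4)*S) - 97*S = (S² - 9*S) - 97*S = S² - 106*S)
(c(144) - 15562) - 26586 = (144*(-106 + 144) - 15562) - 26586 = (144*38 - 15562) - 26586 = (5472 - 15562) - 26586 = -10090 - 26586 = -36676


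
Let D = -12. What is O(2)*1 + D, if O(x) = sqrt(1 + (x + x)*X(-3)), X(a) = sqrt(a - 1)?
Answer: -12 + sqrt(1 + 8*I) ≈ -9.8714 + 1.8791*I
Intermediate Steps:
X(a) = sqrt(-1 + a)
O(x) = sqrt(1 + 4*I*x) (O(x) = sqrt(1 + (x + x)*sqrt(-1 - 3)) = sqrt(1 + (2*x)*sqrt(-4)) = sqrt(1 + (2*x)*(2*I)) = sqrt(1 + 4*I*x))
O(2)*1 + D = sqrt(1 + 4*I*2)*1 - 12 = sqrt(1 + 8*I)*1 - 12 = sqrt(1 + 8*I) - 12 = -12 + sqrt(1 + 8*I)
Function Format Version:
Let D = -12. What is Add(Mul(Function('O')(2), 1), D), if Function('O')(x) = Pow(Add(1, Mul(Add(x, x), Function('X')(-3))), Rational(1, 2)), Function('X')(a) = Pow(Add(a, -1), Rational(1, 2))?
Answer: Add(-12, Pow(Add(1, Mul(8, I)), Rational(1, 2))) ≈ Add(-9.8714, Mul(1.8791, I))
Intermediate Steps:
Function('X')(a) = Pow(Add(-1, a), Rational(1, 2))
Function('O')(x) = Pow(Add(1, Mul(4, I, x)), Rational(1, 2)) (Function('O')(x) = Pow(Add(1, Mul(Add(x, x), Pow(Add(-1, -3), Rational(1, 2)))), Rational(1, 2)) = Pow(Add(1, Mul(Mul(2, x), Pow(-4, Rational(1, 2)))), Rational(1, 2)) = Pow(Add(1, Mul(Mul(2, x), Mul(2, I))), Rational(1, 2)) = Pow(Add(1, Mul(4, I, x)), Rational(1, 2)))
Add(Mul(Function('O')(2), 1), D) = Add(Mul(Pow(Add(1, Mul(4, I, 2)), Rational(1, 2)), 1), -12) = Add(Mul(Pow(Add(1, Mul(8, I)), Rational(1, 2)), 1), -12) = Add(Pow(Add(1, Mul(8, I)), Rational(1, 2)), -12) = Add(-12, Pow(Add(1, Mul(8, I)), Rational(1, 2)))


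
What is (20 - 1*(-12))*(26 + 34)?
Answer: 1920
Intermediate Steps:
(20 - 1*(-12))*(26 + 34) = (20 + 12)*60 = 32*60 = 1920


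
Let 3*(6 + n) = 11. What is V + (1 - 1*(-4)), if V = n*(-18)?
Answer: 47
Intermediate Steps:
n = -7/3 (n = -6 + (1/3)*11 = -6 + 11/3 = -7/3 ≈ -2.3333)
V = 42 (V = -7/3*(-18) = 42)
V + (1 - 1*(-4)) = 42 + (1 - 1*(-4)) = 42 + (1 + 4) = 42 + 5 = 47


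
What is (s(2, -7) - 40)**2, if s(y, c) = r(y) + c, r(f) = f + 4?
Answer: 1681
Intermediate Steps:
r(f) = 4 + f
s(y, c) = 4 + c + y (s(y, c) = (4 + y) + c = 4 + c + y)
(s(2, -7) - 40)**2 = ((4 - 7 + 2) - 40)**2 = (-1 - 40)**2 = (-41)**2 = 1681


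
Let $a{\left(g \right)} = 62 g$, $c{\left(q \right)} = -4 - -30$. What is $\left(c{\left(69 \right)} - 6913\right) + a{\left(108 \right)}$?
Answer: $-191$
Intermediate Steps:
$c{\left(q \right)} = 26$ ($c{\left(q \right)} = -4 + 30 = 26$)
$\left(c{\left(69 \right)} - 6913\right) + a{\left(108 \right)} = \left(26 - 6913\right) + 62 \cdot 108 = -6887 + 6696 = -191$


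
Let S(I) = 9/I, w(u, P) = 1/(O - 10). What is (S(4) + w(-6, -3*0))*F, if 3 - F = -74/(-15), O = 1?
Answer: -2233/540 ≈ -4.1352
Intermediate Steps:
F = -29/15 (F = 3 - (-74)/(-15) = 3 - (-74)*(-1)/15 = 3 - 1*74/15 = 3 - 74/15 = -29/15 ≈ -1.9333)
w(u, P) = -1/9 (w(u, P) = 1/(1 - 10) = 1/(-9) = -1/9)
(S(4) + w(-6, -3*0))*F = (9/4 - 1/9)*(-29/15) = (77/36)*(-29/15) = -2233/540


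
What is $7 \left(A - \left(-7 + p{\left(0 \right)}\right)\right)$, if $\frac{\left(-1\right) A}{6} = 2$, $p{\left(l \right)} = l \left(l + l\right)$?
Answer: $-35$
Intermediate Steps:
$p{\left(l \right)} = 2 l^{2}$ ($p{\left(l \right)} = l 2 l = 2 l^{2}$)
$A = -12$ ($A = \left(-6\right) 2 = -12$)
$7 \left(A - \left(-7 + p{\left(0 \right)}\right)\right) = 7 \left(-12 + \left(\left(4 - 2 \cdot 0^{2}\right) - -3\right)\right) = 7 \left(-12 + \left(\left(4 - 2 \cdot 0\right) + 3\right)\right) = 7 \left(-12 + \left(\left(4 - 0\right) + 3\right)\right) = 7 \left(-12 + \left(\left(4 + 0\right) + 3\right)\right) = 7 \left(-12 + \left(4 + 3\right)\right) = 7 \left(-12 + 7\right) = 7 \left(-5\right) = -35$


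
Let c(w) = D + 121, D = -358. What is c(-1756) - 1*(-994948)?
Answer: 994711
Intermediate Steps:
c(w) = -237 (c(w) = -358 + 121 = -237)
c(-1756) - 1*(-994948) = -237 - 1*(-994948) = -237 + 994948 = 994711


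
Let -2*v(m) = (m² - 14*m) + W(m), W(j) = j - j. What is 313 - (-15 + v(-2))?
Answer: 344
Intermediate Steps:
W(j) = 0
v(m) = 7*m - m²/2 (v(m) = -((m² - 14*m) + 0)/2 = -(m² - 14*m)/2 = 7*m - m²/2)
313 - (-15 + v(-2)) = 313 - (-15 + (½)*(-2)*(14 - 1*(-2))) = 313 - (-15 + (½)*(-2)*(14 + 2)) = 313 - (-15 + (½)*(-2)*16) = 313 - (-15 - 16) = 313 - 1*(-31) = 313 + 31 = 344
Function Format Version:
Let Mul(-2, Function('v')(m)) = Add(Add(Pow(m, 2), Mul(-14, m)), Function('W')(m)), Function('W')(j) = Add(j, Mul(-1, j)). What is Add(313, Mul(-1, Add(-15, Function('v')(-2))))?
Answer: 344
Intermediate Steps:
Function('W')(j) = 0
Function('v')(m) = Add(Mul(7, m), Mul(Rational(-1, 2), Pow(m, 2))) (Function('v')(m) = Mul(Rational(-1, 2), Add(Add(Pow(m, 2), Mul(-14, m)), 0)) = Mul(Rational(-1, 2), Add(Pow(m, 2), Mul(-14, m))) = Add(Mul(7, m), Mul(Rational(-1, 2), Pow(m, 2))))
Add(313, Mul(-1, Add(-15, Function('v')(-2)))) = Add(313, Mul(-1, Add(-15, Mul(Rational(1, 2), -2, Add(14, Mul(-1, -2)))))) = Add(313, Mul(-1, Add(-15, Mul(Rational(1, 2), -2, Add(14, 2))))) = Add(313, Mul(-1, Add(-15, Mul(Rational(1, 2), -2, 16)))) = Add(313, Mul(-1, Add(-15, -16))) = Add(313, Mul(-1, -31)) = Add(313, 31) = 344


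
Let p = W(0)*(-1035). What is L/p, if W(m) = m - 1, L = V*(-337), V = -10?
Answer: 674/207 ≈ 3.2560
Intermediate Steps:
L = 3370 (L = -10*(-337) = 3370)
W(m) = -1 + m
p = 1035 (p = (-1 + 0)*(-1035) = -1*(-1035) = 1035)
L/p = 3370/1035 = 3370*(1/1035) = 674/207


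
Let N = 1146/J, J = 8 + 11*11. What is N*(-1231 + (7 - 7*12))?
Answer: -499656/43 ≈ -11620.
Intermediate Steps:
J = 129 (J = 8 + 121 = 129)
N = 382/43 (N = 1146/129 = 1146*(1/129) = 382/43 ≈ 8.8837)
N*(-1231 + (7 - 7*12)) = 382*(-1231 + (7 - 7*12))/43 = 382*(-1231 + (7 - 84))/43 = 382*(-1231 - 77)/43 = (382/43)*(-1308) = -499656/43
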